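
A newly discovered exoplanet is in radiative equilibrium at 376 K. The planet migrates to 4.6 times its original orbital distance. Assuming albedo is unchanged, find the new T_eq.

T_eq ≈ 175 K

T_eq ∝ L^(1/4) · d^(−1/2).
T′ = 376 / 4.6^(1/2) = 175 K.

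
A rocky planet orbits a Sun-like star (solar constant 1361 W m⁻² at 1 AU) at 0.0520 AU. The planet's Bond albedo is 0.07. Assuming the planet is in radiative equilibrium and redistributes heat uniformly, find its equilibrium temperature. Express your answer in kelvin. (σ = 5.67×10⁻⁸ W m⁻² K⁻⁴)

T_eq ≈ 1200 K

Flux at 0.0520 AU: S = 1361/0.0520² = 5.03×10⁵ W m⁻².
Energy balance: absorbed = emitted ⇒ πR²·S(1−A) = 4πR²·σT_eq⁴, so T_eq⁴ = S(1−A)/(4σ).
T_eq = [5.03×10⁵ × 0.93 / (4 × 5.67×10⁻⁸)]^(1/4) = (2.06×10¹²)^(1/4) = 1200 K.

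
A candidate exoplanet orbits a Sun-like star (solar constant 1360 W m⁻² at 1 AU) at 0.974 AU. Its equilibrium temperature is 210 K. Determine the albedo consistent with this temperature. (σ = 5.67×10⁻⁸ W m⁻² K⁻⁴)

Flux at 0.974 AU: S = 1360/0.974² = 1430 W m⁻².
From T_eq⁴ = S(1−A)/(4σ): 1−A = 4σT_eq⁴/S.
1−A = 4 × 5.67×10⁻⁸ × (210)⁴ / 1430 = 0.308.

A ≈ 0.69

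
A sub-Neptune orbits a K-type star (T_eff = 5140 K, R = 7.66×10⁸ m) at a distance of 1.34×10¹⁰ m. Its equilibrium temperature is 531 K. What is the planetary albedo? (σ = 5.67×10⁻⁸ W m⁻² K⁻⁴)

A ≈ 0.86

L = 4πR_⋆²σT_⋆⁴ = 4π(7.66×10⁸)² × 5.67×10⁻⁸ × (5140)⁴ = 2.92×10²⁶ W.
S = L/(4πd²) = 1.29×10⁵ W m⁻².
From T_eq⁴ = S(1−A)/(4σ): 1−A = 4σT_eq⁴/S.
1−A = 4 × 5.67×10⁻⁸ × (531)⁴ / 1.29×10⁵ = 0.139.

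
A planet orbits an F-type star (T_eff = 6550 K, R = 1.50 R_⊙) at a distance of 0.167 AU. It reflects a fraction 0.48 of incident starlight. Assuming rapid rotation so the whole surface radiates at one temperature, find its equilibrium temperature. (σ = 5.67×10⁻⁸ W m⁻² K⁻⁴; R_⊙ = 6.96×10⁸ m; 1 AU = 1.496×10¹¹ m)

T_eq ≈ 804 K

R_⋆ = 1.50 × 6.96×10⁸ = 1.04×10⁹ m.
d = 0.167 AU = 2.50×10¹⁰ m.
L = 4πR_⋆²σT_⋆⁴ = 4π(1.04×10⁹)² × 5.67×10⁻⁸ × (6550)⁴ = 1.43×10²⁷ W.
S = L/(4πd²) = 1.82×10⁵ W m⁻².
Energy balance: absorbed = emitted ⇒ πR²·S(1−A) = 4πR²·σT_eq⁴, so T_eq⁴ = S(1−A)/(4σ).
T_eq = [1.82×10⁵ × 0.52 / (4 × 5.67×10⁻⁸)]^(1/4) = (4.18×10¹¹)^(1/4) = 804 K.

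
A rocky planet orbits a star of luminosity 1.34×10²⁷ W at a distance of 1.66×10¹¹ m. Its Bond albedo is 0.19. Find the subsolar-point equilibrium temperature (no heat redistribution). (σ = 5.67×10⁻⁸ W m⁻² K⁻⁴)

Flux: S = L/(4πd²) = 1.34×10²⁷/(4π×(1.66×10¹¹)²) = 3870 W m⁻².
At the subsolar point the surface absorbs S(1−A) and emits σT⁴ per unit area — no factor of 4, since only the local patch is in balance.
T = [3870 × 0.81 / 5.67×10⁻⁸]^(1/4) = (5.53×10¹⁰)^(1/4) = 485 K.

T_ss ≈ 485 K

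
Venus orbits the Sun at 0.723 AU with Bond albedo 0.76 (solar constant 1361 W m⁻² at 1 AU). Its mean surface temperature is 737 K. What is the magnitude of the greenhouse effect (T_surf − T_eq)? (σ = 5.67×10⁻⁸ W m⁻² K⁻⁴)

S = 1361/0.723² = 2604 W m⁻².
T_eq = [S(1−A)/(4σ)]^(1/4) = [2604×0.24/(4×5.67×10⁻⁸)]^(1/4) = 229.1 K.
ΔT = T_surf − T_eq = 737 − 229.1.

ΔT ≈ 507.9 K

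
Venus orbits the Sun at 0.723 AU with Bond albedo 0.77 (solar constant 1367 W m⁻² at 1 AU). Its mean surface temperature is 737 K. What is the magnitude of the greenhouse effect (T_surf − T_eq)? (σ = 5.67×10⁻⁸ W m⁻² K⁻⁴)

S = 1367/0.723² = 2615 W m⁻².
T_eq = [S(1−A)/(4σ)]^(1/4) = [2615×0.23/(4×5.67×10⁻⁸)]^(1/4) = 226.9 K.
ΔT = T_surf − T_eq = 737 − 226.9.

ΔT ≈ 510.1 K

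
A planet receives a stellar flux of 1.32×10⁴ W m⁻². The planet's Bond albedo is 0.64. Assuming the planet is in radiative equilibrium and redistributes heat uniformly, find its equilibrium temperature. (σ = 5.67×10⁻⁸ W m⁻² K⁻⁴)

Energy balance: absorbed = emitted ⇒ πR²·S(1−A) = 4πR²·σT_eq⁴, so T_eq⁴ = S(1−A)/(4σ).
T_eq = [1.32×10⁴ × 0.36 / (4 × 5.67×10⁻⁸)]^(1/4) = (2.10×10¹⁰)^(1/4) = 380 K.

T_eq ≈ 380 K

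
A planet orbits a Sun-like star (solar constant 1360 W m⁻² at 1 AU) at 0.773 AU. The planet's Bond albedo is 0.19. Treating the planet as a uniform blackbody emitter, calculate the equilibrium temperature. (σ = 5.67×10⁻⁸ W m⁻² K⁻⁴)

T_eq ≈ 300 K

Flux at 0.773 AU: S = 1360/0.773² = 2280 W m⁻².
Energy balance: absorbed = emitted ⇒ πR²·S(1−A) = 4πR²·σT_eq⁴, so T_eq⁴ = S(1−A)/(4σ).
T_eq = [2280 × 0.81 / (4 × 5.67×10⁻⁸)]^(1/4) = (8.13×10⁹)^(1/4) = 300 K.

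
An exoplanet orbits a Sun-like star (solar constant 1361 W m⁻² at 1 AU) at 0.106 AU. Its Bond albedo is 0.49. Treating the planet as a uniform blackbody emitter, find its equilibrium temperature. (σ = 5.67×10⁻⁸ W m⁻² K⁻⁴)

T_eq ≈ 722 K

Flux at 0.106 AU: S = 1361/0.106² = 1.21×10⁵ W m⁻².
Energy balance: absorbed = emitted ⇒ πR²·S(1−A) = 4πR²·σT_eq⁴, so T_eq⁴ = S(1−A)/(4σ).
T_eq = [1.21×10⁵ × 0.51 / (4 × 5.67×10⁻⁸)]^(1/4) = (2.72×10¹¹)^(1/4) = 722 K.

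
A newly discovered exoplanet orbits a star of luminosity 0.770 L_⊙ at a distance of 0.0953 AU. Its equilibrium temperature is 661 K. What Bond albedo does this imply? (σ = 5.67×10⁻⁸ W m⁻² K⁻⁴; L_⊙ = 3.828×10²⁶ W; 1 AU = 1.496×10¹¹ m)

A ≈ 0.62

d = 0.0953 AU = 1.43×10¹⁰ m.
L = 0.770 × 3.828×10²⁶ = 2.95×10²⁶ W.
Flux: S = L/(4πd²) = 2.95×10²⁶/(4π×(1.43×10¹⁰)²) = 1.15×10⁵ W m⁻².
From T_eq⁴ = S(1−A)/(4σ): 1−A = 4σT_eq⁴/S.
1−A = 4 × 5.67×10⁻⁸ × (661)⁴ / 1.15×10⁵ = 0.375.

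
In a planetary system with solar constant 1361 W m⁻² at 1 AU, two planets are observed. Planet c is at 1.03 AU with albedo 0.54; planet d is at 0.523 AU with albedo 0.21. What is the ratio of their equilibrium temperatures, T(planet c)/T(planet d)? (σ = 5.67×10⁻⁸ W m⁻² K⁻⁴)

T₁/T₂ ≈ 0.622

T_eq = [S₀(1−A)/(4σd²)]^(1/4), so T ∝ (1−A)^(1/4) / √d.
T₁ = [1361×0.46/(4×5.67×10⁻⁸×1.03²)]^(1/4) = 225.85 K.
T₂ = [1361×0.79/(4×5.67×10⁻⁸×0.523²)]^(1/4) = 362.84 K.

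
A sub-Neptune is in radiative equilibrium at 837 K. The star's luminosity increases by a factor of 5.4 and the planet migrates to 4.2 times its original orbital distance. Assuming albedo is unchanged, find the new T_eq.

T_eq ≈ 623 K

T_eq ∝ L^(1/4) · d^(−1/2).
T′ = 837 × 5.4^(1/4) / 4.2^(1/2) = 623 K.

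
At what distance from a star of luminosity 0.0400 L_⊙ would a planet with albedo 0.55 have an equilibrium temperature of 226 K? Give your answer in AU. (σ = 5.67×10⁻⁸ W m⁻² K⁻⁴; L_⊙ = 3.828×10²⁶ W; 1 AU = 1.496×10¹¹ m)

L = 0.0400 × 3.828×10²⁶ = 1.53×10²⁵ W.
From T_eq⁴ = L(1−A)/(16πσd²): d = √[L(1−A)/(16πσT_eq⁴)].
d = √[1.53×10²⁵ × 0.45 / (16π × 5.67×10⁻⁸ × (226)⁴)] = 3.04×10¹⁰ m = 0.203 AU.

d ≈ 0.203 AU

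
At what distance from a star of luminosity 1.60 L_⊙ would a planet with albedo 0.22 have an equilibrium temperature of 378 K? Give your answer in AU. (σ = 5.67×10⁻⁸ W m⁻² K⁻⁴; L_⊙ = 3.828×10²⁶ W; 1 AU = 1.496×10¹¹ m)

d ≈ 0.606 AU

L = 1.60 × 3.828×10²⁶ = 6.12×10²⁶ W.
From T_eq⁴ = L(1−A)/(16πσd²): d = √[L(1−A)/(16πσT_eq⁴)].
d = √[6.12×10²⁶ × 0.78 / (16π × 5.67×10⁻⁸ × (378)⁴)] = 9.06×10¹⁰ m = 0.606 AU.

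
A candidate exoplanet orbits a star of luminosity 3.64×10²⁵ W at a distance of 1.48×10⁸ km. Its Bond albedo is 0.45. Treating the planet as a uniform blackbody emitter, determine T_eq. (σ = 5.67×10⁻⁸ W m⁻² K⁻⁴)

d = 1.48×10⁸ km = 1.48×10¹¹ m.
Flux: S = L/(4πd²) = 3.64×10²⁵/(4π×(1.48×10¹¹)²) = 132 W m⁻².
Energy balance: absorbed = emitted ⇒ πR²·S(1−A) = 4πR²·σT_eq⁴, so T_eq⁴ = S(1−A)/(4σ).
T_eq = [132 × 0.55 / (4 × 5.67×10⁻⁸)]^(1/4) = (3.21×10⁸)^(1/4) = 134 K.

T_eq ≈ 134 K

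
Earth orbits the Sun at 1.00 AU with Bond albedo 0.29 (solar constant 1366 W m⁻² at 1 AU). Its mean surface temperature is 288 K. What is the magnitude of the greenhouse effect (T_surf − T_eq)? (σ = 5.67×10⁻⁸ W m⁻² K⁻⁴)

S = 1366/1.00² = 1366 W m⁻².
T_eq = [S(1−A)/(4σ)]^(1/4) = [1366×0.71/(4×5.67×10⁻⁸)]^(1/4) = 255.7 K.
ΔT = T_surf − T_eq = 288 − 255.7.

ΔT ≈ 32.3 K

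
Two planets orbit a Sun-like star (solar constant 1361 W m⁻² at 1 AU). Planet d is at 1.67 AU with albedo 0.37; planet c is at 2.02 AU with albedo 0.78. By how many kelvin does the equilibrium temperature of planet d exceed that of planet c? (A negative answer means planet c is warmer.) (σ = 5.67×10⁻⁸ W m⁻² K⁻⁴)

T_eq = [S₀(1−A)/(4σd²)]^(1/4), so T ∝ (1−A)^(1/4) / √d.
T₁ = [1361×0.63/(4×5.67×10⁻⁸×1.67²)]^(1/4) = 191.88 K.
T₂ = [1361×0.22/(4×5.67×10⁻⁸×2.02²)]^(1/4) = 134.12 K.

ΔT ≈ 57.8 K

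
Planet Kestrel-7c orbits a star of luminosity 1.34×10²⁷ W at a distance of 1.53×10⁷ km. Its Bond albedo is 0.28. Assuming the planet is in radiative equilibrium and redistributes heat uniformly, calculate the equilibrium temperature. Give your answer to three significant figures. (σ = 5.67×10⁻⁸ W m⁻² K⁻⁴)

d = 1.53×10⁷ km = 1.53×10¹⁰ m.
Flux: S = L/(4πd²) = 1.34×10²⁷/(4π×(1.53×10¹⁰)²) = 4.56×10⁵ W m⁻².
Energy balance: absorbed = emitted ⇒ πR²·S(1−A) = 4πR²·σT_eq⁴, so T_eq⁴ = S(1−A)/(4σ).
T_eq = [4.56×10⁵ × 0.72 / (4 × 5.67×10⁻⁸)]^(1/4) = (1.45×10¹²)^(1/4) = 1100 K.

T_eq ≈ 1100 K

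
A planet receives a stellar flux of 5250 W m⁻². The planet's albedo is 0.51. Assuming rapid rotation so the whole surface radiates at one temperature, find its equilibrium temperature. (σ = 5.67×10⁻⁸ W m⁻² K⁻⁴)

Energy balance: absorbed = emitted ⇒ πR²·S(1−A) = 4πR²·σT_eq⁴, so T_eq⁴ = S(1−A)/(4σ).
T_eq = [5250 × 0.49 / (4 × 5.67×10⁻⁸)]^(1/4) = (1.13×10¹⁰)^(1/4) = 326 K.

T_eq ≈ 326 K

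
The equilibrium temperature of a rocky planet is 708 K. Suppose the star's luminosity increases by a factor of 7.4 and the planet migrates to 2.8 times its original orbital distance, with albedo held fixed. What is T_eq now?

T_eq ≈ 698 K

T_eq ∝ L^(1/4) · d^(−1/2).
T′ = 708 × 7.4^(1/4) / 2.8^(1/2) = 698 K.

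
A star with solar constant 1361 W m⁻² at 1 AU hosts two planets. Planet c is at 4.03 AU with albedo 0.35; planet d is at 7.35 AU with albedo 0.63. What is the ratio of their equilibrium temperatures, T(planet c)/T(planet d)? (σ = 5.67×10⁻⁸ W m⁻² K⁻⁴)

T₁/T₂ ≈ 1.555

T_eq = [S₀(1−A)/(4σd²)]^(1/4), so T ∝ (1−A)^(1/4) / √d.
T₁ = [1361×0.65/(4×5.67×10⁻⁸×4.03²)]^(1/4) = 124.49 K.
T₂ = [1361×0.37/(4×5.67×10⁻⁸×7.35²)]^(1/4) = 80.07 K.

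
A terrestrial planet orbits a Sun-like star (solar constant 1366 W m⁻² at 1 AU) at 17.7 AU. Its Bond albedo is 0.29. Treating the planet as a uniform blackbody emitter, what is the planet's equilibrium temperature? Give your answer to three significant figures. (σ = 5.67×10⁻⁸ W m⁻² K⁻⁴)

Flux at 17.7 AU: S = 1366/17.7² = 4.36 W m⁻².
Energy balance: absorbed = emitted ⇒ πR²·S(1−A) = 4πR²·σT_eq⁴, so T_eq⁴ = S(1−A)/(4σ).
T_eq = [4.36 × 0.71 / (4 × 5.67×10⁻⁸)]^(1/4) = (1.36×10⁷)^(1/4) = 60.8 K.

T_eq ≈ 60.8 K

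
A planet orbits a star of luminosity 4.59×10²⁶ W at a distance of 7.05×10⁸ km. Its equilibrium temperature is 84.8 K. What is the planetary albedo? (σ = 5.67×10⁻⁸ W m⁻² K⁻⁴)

A ≈ 0.84

d = 7.05×10⁸ km = 7.05×10¹¹ m.
Flux: S = L/(4πd²) = 4.59×10²⁶/(4π×(7.05×10¹¹)²) = 73.5 W m⁻².
From T_eq⁴ = S(1−A)/(4σ): 1−A = 4σT_eq⁴/S.
1−A = 4 × 5.67×10⁻⁸ × (84.8)⁴ / 73.5 = 0.160.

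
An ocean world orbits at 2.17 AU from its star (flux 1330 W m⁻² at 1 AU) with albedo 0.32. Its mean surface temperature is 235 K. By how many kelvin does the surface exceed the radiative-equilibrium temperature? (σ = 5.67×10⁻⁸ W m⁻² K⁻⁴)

S = 1330/2.17² = 282.4 W m⁻².
T_eq = [S(1−A)/(4σ)]^(1/4) = [282.4×0.68/(4×5.67×10⁻⁸)]^(1/4) = 170.6 K.
ΔT = T_surf − T_eq = 235 − 170.6.

ΔT ≈ 64.4 K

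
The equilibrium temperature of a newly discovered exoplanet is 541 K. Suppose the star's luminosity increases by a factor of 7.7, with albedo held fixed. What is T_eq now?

T_eq ≈ 901 K

T_eq ∝ L^(1/4) · d^(−1/2).
T′ = 541 × 7.7^(1/4) = 901 K.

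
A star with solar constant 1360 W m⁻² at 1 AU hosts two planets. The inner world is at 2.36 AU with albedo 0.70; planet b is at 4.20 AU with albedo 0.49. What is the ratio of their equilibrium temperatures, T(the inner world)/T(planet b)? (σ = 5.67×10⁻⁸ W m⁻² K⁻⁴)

T_eq = [S₀(1−A)/(4σd²)]^(1/4), so T ∝ (1−A)^(1/4) / √d.
T₁ = [1360×0.30/(4×5.67×10⁻⁸×2.36²)]^(1/4) = 134.06 K.
T₂ = [1360×0.51/(4×5.67×10⁻⁸×4.20²)]^(1/4) = 114.75 K.

T₁/T₂ ≈ 1.168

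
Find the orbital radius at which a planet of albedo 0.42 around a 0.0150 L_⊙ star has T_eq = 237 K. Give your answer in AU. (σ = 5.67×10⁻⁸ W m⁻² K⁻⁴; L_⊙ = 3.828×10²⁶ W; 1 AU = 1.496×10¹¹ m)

L = 0.0150 × 3.828×10²⁶ = 5.74×10²⁴ W.
From T_eq⁴ = L(1−A)/(16πσd²): d = √[L(1−A)/(16πσT_eq⁴)].
d = √[5.74×10²⁴ × 0.58 / (16π × 5.67×10⁻⁸ × (237)⁴)] = 1.92×10¹⁰ m = 0.129 AU.

d ≈ 0.129 AU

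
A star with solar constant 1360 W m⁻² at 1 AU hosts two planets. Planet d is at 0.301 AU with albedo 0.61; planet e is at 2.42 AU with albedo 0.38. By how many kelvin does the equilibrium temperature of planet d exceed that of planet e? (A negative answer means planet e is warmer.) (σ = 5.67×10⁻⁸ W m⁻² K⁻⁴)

T_eq = [S₀(1−A)/(4σd²)]^(1/4), so T ∝ (1−A)^(1/4) / √d.
T₁ = [1360×0.39/(4×5.67×10⁻⁸×0.301²)]^(1/4) = 400.83 K.
T₂ = [1360×0.62/(4×5.67×10⁻⁸×2.42²)]^(1/4) = 158.73 K.

ΔT ≈ 242.1 K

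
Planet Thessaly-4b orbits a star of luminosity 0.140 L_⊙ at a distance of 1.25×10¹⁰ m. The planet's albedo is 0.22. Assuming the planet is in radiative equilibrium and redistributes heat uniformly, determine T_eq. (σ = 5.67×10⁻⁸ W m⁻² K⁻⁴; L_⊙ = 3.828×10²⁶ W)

L = 0.140 × 3.828×10²⁶ = 5.36×10²⁵ W.
Flux: S = L/(4πd²) = 5.36×10²⁵/(4π×(1.25×10¹⁰)²) = 2.73×10⁴ W m⁻².
Energy balance: absorbed = emitted ⇒ πR²·S(1−A) = 4πR²·σT_eq⁴, so T_eq⁴ = S(1−A)/(4σ).
T_eq = [2.73×10⁴ × 0.78 / (4 × 5.67×10⁻⁸)]^(1/4) = (9.39×10¹⁰)^(1/4) = 554 K.

T_eq ≈ 554 K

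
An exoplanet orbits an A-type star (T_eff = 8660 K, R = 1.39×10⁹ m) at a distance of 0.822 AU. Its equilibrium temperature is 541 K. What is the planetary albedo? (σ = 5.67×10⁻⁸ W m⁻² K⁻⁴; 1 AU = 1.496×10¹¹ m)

A ≈ 0.52

d = 0.822 AU = 1.23×10¹¹ m.
L = 4πR_⋆²σT_⋆⁴ = 4π(1.39×10⁹)² × 5.67×10⁻⁸ × (8660)⁴ = 7.74×10²⁷ W.
S = L/(4πd²) = 4.07×10⁴ W m⁻².
From T_eq⁴ = S(1−A)/(4σ): 1−A = 4σT_eq⁴/S.
1−A = 4 × 5.67×10⁻⁸ × (541)⁴ / 4.07×10⁴ = 0.477.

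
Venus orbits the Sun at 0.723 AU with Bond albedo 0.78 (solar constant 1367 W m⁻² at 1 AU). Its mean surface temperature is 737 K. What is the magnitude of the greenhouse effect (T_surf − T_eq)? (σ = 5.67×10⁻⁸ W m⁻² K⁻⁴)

S = 1367/0.723² = 2615 W m⁻².
T_eq = [S(1−A)/(4σ)]^(1/4) = [2615×0.22/(4×5.67×10⁻⁸)]^(1/4) = 224.4 K.
ΔT = T_surf − T_eq = 737 − 224.4.

ΔT ≈ 512.6 K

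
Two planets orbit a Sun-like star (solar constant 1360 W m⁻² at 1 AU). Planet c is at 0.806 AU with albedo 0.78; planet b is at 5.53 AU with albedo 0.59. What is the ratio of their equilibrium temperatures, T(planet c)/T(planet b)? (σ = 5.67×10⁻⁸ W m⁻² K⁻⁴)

T₁/T₂ ≈ 2.242

T_eq = [S₀(1−A)/(4σd²)]^(1/4), so T ∝ (1−A)^(1/4) / √d.
T₁ = [1360×0.22/(4×5.67×10⁻⁸×0.806²)]^(1/4) = 212.28 K.
T₂ = [1360×0.41/(4×5.67×10⁻⁸×5.53²)]^(1/4) = 94.69 K.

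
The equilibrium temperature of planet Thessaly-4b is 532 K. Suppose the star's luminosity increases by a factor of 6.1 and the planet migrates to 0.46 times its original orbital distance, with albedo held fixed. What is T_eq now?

T_eq ≈ 1230 K

T_eq ∝ L^(1/4) · d^(−1/2).
T′ = 532 × 6.1^(1/4) / 0.46^(1/2) = 1230 K.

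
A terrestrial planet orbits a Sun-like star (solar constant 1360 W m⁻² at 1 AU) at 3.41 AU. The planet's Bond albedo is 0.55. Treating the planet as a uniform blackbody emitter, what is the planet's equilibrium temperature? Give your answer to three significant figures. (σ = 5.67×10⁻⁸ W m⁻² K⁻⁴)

Flux at 3.41 AU: S = 1360/3.41² = 117 W m⁻².
Energy balance: absorbed = emitted ⇒ πR²·S(1−A) = 4πR²·σT_eq⁴, so T_eq⁴ = S(1−A)/(4σ).
T_eq = [117 × 0.45 / (4 × 5.67×10⁻⁸)]^(1/4) = (2.32×10⁸)^(1/4) = 123 K.

T_eq ≈ 123 K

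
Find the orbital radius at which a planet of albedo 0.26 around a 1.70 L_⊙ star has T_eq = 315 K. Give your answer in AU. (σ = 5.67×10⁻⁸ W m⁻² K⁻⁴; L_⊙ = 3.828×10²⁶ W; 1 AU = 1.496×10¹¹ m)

L = 1.70 × 3.828×10²⁶ = 6.51×10²⁶ W.
From T_eq⁴ = L(1−A)/(16πσd²): d = √[L(1−A)/(16πσT_eq⁴)].
d = √[6.51×10²⁶ × 0.74 / (16π × 5.67×10⁻⁸ × (315)⁴)] = 1.31×10¹¹ m = 0.876 AU.

d ≈ 0.876 AU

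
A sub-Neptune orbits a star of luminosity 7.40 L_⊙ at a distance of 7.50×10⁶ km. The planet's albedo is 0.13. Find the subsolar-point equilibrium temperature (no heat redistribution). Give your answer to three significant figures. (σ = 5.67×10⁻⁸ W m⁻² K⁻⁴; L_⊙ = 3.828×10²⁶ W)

d = 7.50×10⁶ km = 7.50×10⁹ m.
L = 7.40 × 3.828×10²⁶ = 2.83×10²⁷ W.
Flux: S = L/(4πd²) = 2.83×10²⁷/(4π×(7.50×10⁹)²) = 4.01×10⁶ W m⁻².
At the subsolar point the surface absorbs S(1−A) and emits σT⁴ per unit area — no factor of 4, since only the local patch is in balance.
T = [4.01×10⁶ × 0.87 / 5.67×10⁻⁸]^(1/4) = (6.15×10¹³)^(1/4) = 2800 K.

T_ss ≈ 2800 K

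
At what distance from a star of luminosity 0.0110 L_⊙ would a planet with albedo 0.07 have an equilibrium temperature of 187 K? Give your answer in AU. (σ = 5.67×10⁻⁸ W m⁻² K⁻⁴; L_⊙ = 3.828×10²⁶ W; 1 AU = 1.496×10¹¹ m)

L = 0.0110 × 3.828×10²⁶ = 4.21×10²⁴ W.
From T_eq⁴ = L(1−A)/(16πσd²): d = √[L(1−A)/(16πσT_eq⁴)].
d = √[4.21×10²⁴ × 0.93 / (16π × 5.67×10⁻⁸ × (187)⁴)] = 3.35×10¹⁰ m = 0.224 AU.

d ≈ 0.224 AU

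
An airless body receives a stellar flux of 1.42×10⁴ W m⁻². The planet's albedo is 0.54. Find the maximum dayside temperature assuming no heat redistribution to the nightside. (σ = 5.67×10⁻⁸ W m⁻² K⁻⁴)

With no redistribution each surface element balances locally: S(1−A) = σT⁴.
T = [1.42×10⁴ × 0.46 / 5.67×10⁻⁸]^(1/4) = (1.15×10¹¹)^(1/4) = 583 K.

T_ss ≈ 583 K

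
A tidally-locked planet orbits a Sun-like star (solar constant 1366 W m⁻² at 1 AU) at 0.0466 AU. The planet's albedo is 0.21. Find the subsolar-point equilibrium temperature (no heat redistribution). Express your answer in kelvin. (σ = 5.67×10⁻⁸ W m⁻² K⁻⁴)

Flux at 0.0466 AU: S = 1366/0.0466² = 6.29×10⁵ W m⁻².
At the subsolar point the surface absorbs S(1−A) and emits σT⁴ per unit area — no factor of 4, since only the local patch is in balance.
T = [6.29×10⁵ × 0.79 / 5.67×10⁻⁸]^(1/4) = (8.76×10¹²)^(1/4) = 1720 K.

T_ss ≈ 1720 K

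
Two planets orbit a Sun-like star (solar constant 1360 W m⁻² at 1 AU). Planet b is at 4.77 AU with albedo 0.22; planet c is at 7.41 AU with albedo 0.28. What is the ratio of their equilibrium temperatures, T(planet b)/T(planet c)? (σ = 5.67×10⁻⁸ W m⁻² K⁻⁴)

T_eq = [S₀(1−A)/(4σd²)]^(1/4), so T ∝ (1−A)^(1/4) / √d.
T₁ = [1360×0.78/(4×5.67×10⁻⁸×4.77²)]^(1/4) = 119.74 K.
T₂ = [1360×0.72/(4×5.67×10⁻⁸×7.41²)]^(1/4) = 94.17 K.

T₁/T₂ ≈ 1.272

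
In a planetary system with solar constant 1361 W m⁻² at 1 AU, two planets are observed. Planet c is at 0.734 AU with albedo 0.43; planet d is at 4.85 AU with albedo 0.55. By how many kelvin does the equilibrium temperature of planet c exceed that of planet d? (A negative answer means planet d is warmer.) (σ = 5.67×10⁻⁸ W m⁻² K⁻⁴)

ΔT ≈ 178.8 K

T_eq = [S₀(1−A)/(4σd²)]^(1/4), so T ∝ (1−A)^(1/4) / √d.
T₁ = [1361×0.57/(4×5.67×10⁻⁸×0.734²)]^(1/4) = 282.28 K.
T₂ = [1361×0.45/(4×5.67×10⁻⁸×4.85²)]^(1/4) = 103.51 K.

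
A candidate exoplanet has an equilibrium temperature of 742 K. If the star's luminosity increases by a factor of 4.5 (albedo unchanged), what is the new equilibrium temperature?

T_eq ≈ 1080 K

T_eq ∝ L^(1/4) · d^(−1/2).
T′ = 742 × 4.5^(1/4) = 1080 K.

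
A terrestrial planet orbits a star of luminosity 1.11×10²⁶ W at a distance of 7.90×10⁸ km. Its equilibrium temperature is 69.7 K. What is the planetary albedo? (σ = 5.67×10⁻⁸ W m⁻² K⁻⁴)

A ≈ 0.62

d = 7.90×10⁸ km = 7.90×10¹¹ m.
Flux: S = L/(4πd²) = 1.11×10²⁶/(4π×(7.90×10¹¹)²) = 14.2 W m⁻².
From T_eq⁴ = S(1−A)/(4σ): 1−A = 4σT_eq⁴/S.
1−A = 4 × 5.67×10⁻⁸ × (69.7)⁴ / 14.2 = 0.378.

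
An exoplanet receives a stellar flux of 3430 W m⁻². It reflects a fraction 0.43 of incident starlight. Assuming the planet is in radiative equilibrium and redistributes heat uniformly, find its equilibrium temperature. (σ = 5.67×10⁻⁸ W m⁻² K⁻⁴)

T_eq ≈ 305 K

Energy balance: absorbed = emitted ⇒ πR²·S(1−A) = 4πR²·σT_eq⁴, so T_eq⁴ = S(1−A)/(4σ).
T_eq = [3430 × 0.57 / (4 × 5.67×10⁻⁸)]^(1/4) = (8.62×10⁹)^(1/4) = 305 K.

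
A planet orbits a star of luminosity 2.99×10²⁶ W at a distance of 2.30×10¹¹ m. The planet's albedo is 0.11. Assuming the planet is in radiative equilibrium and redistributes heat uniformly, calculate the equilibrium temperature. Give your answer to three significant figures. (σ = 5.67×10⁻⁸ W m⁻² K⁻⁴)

Flux: S = L/(4πd²) = 2.99×10²⁶/(4π×(2.30×10¹¹)²) = 450 W m⁻².
Energy balance: absorbed = emitted ⇒ πR²·S(1−A) = 4πR²·σT_eq⁴, so T_eq⁴ = S(1−A)/(4σ).
T_eq = [450 × 0.89 / (4 × 5.67×10⁻⁸)]^(1/4) = (1.77×10⁹)^(1/4) = 205 K.

T_eq ≈ 205 K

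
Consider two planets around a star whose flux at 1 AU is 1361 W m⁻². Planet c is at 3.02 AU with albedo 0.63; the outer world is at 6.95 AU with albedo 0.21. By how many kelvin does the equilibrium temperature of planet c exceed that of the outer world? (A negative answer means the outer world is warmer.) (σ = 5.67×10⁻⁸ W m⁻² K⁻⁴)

T_eq = [S₀(1−A)/(4σd²)]^(1/4), so T ∝ (1−A)^(1/4) / √d.
T₁ = [1361×0.37/(4×5.67×10⁻⁸×3.02²)]^(1/4) = 124.91 K.
T₂ = [1361×0.79/(4×5.67×10⁻⁸×6.95²)]^(1/4) = 99.53 K.

ΔT ≈ 25.4 K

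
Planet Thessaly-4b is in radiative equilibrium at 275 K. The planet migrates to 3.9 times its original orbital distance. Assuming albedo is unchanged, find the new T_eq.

T_eq ≈ 139 K

T_eq ∝ L^(1/4) · d^(−1/2).
T′ = 275 / 3.9^(1/2) = 139 K.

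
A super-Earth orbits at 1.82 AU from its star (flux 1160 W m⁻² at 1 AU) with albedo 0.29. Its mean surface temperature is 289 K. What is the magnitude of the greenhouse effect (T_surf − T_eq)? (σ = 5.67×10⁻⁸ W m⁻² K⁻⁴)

S = 1160/1.82² = 350.2 W m⁻².
T_eq = [S(1−A)/(4σ)]^(1/4) = [350.2×0.71/(4×5.67×10⁻⁸)]^(1/4) = 182.0 K.
ΔT = T_surf − T_eq = 289 − 182.0.

ΔT ≈ 107.0 K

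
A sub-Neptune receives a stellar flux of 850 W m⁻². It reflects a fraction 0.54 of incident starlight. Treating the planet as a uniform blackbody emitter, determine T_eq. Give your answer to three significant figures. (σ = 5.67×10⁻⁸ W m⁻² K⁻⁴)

Energy balance: absorbed = emitted ⇒ πR²·S(1−A) = 4πR²·σT_eq⁴, so T_eq⁴ = S(1−A)/(4σ).
T_eq = [850 × 0.46 / (4 × 5.67×10⁻⁸)]^(1/4) = (1.72×10⁹)^(1/4) = 204 K.

T_eq ≈ 204 K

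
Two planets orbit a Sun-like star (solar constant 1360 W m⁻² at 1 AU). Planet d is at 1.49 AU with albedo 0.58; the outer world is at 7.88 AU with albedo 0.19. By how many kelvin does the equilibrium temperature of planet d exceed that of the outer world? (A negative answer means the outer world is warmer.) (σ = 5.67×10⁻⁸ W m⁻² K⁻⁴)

ΔT ≈ 89.5 K

T_eq = [S₀(1−A)/(4σd²)]^(1/4), so T ∝ (1−A)^(1/4) / √d.
T₁ = [1360×0.42/(4×5.67×10⁻⁸×1.49²)]^(1/4) = 183.52 K.
T₂ = [1360×0.81/(4×5.67×10⁻⁸×7.88²)]^(1/4) = 94.04 K.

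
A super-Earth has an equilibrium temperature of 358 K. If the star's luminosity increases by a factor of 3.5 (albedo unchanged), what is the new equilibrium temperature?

T_eq ∝ L^(1/4) · d^(−1/2).
T′ = 358 × 3.5^(1/4) = 490 K.

T_eq ≈ 490 K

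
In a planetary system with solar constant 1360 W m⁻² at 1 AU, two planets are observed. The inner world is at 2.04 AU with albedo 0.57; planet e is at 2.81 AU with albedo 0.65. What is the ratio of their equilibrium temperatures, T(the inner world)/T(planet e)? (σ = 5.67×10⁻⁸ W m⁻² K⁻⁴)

T₁/T₂ ≈ 1.236

T_eq = [S₀(1−A)/(4σd²)]^(1/4), so T ∝ (1−A)^(1/4) / √d.
T₁ = [1360×0.43/(4×5.67×10⁻⁸×2.04²)]^(1/4) = 157.77 K.
T₂ = [1360×0.35/(4×5.67×10⁻⁸×2.81²)]^(1/4) = 127.68 K.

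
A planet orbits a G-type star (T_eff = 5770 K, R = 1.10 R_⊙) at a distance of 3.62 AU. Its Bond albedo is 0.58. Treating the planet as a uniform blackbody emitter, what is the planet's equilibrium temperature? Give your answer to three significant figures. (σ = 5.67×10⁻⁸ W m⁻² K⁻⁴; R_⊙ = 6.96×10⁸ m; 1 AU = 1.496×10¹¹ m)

T_eq ≈ 123 K

R_⋆ = 1.10 × 6.96×10⁸ = 7.66×10⁸ m.
d = 3.62 AU = 5.42×10¹¹ m.
L = 4πR_⋆²σT_⋆⁴ = 4π(7.66×10⁸)² × 5.67×10⁻⁸ × (5770)⁴ = 4.63×10²⁶ W.
S = L/(4πd²) = 126 W m⁻².
Energy balance: absorbed = emitted ⇒ πR²·S(1−A) = 4πR²·σT_eq⁴, so T_eq⁴ = S(1−A)/(4σ).
T_eq = [126 × 0.42 / (4 × 5.67×10⁻⁸)]^(1/4) = (2.33×10⁸)^(1/4) = 123 K.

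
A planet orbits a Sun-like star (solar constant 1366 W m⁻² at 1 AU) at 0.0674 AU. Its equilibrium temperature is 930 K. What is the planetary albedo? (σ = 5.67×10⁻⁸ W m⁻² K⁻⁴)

Flux at 0.0674 AU: S = 1366/0.0674² = 3.01×10⁵ W m⁻².
From T_eq⁴ = S(1−A)/(4σ): 1−A = 4σT_eq⁴/S.
1−A = 4 × 5.67×10⁻⁸ × (930)⁴ / 3.01×10⁵ = 0.564.

A ≈ 0.44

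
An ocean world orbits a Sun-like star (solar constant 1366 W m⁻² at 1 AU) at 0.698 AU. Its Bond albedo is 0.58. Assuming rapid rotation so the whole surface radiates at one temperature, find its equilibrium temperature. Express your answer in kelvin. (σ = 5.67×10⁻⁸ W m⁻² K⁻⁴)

Flux at 0.698 AU: S = 1366/0.698² = 2800 W m⁻².
Energy balance: absorbed = emitted ⇒ πR²·S(1−A) = 4πR²·σT_eq⁴, so T_eq⁴ = S(1−A)/(4σ).
T_eq = [2800 × 0.42 / (4 × 5.67×10⁻⁸)]^(1/4) = (5.19×10⁹)^(1/4) = 268 K.

T_eq ≈ 268 K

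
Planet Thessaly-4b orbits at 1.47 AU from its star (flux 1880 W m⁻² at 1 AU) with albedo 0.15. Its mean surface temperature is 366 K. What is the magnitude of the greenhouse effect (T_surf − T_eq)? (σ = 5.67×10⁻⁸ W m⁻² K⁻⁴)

S = 1880/1.47² = 870.0 W m⁻².
T_eq = [S(1−A)/(4σ)]^(1/4) = [870.0×0.85/(4×5.67×10⁻⁸)]^(1/4) = 239.0 K.
ΔT = T_surf − T_eq = 366 − 239.0.

ΔT ≈ 127.0 K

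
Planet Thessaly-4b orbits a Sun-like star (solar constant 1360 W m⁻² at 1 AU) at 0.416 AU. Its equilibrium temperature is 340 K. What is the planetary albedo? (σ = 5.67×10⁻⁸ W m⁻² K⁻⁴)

Flux at 0.416 AU: S = 1360/0.416² = 7860 W m⁻².
From T_eq⁴ = S(1−A)/(4σ): 1−A = 4σT_eq⁴/S.
1−A = 4 × 5.67×10⁻⁸ × (340)⁴ / 7860 = 0.386.

A ≈ 0.61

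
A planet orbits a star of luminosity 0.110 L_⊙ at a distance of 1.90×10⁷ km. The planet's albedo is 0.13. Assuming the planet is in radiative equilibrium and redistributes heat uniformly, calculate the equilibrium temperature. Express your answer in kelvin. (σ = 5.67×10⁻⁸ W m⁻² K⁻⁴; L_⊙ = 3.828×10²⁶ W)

d = 1.90×10⁷ km = 1.90×10¹⁰ m.
L = 0.110 × 3.828×10²⁶ = 4.21×10²⁵ W.
Flux: S = L/(4πd²) = 4.21×10²⁵/(4π×(1.90×10¹⁰)²) = 9280 W m⁻².
Energy balance: absorbed = emitted ⇒ πR²·S(1−A) = 4πR²·σT_eq⁴, so T_eq⁴ = S(1−A)/(4σ).
T_eq = [9280 × 0.87 / (4 × 5.67×10⁻⁸)]^(1/4) = (3.56×10¹⁰)^(1/4) = 434 K.

T_eq ≈ 434 K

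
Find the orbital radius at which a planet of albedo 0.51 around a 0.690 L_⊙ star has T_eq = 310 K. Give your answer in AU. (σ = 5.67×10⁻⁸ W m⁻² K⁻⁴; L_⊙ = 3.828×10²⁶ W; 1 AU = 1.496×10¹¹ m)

L = 0.690 × 3.828×10²⁶ = 2.64×10²⁶ W.
From T_eq⁴ = L(1−A)/(16πσd²): d = √[L(1−A)/(16πσT_eq⁴)].
d = √[2.64×10²⁶ × 0.49 / (16π × 5.67×10⁻⁸ × (310)⁴)] = 7.01×10¹⁰ m = 0.469 AU.

d ≈ 0.469 AU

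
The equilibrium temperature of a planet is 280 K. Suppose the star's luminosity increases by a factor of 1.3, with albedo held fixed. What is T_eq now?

T_eq ≈ 299 K

T_eq ∝ L^(1/4) · d^(−1/2).
T′ = 280 × 1.3^(1/4) = 299 K.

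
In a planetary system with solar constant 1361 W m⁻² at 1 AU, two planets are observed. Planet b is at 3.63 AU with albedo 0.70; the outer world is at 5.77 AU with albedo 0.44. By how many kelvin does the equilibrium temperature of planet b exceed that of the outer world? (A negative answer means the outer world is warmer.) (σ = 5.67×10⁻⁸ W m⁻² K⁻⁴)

T_eq = [S₀(1−A)/(4σd²)]^(1/4), so T ∝ (1−A)^(1/4) / √d.
T₁ = [1361×0.30/(4×5.67×10⁻⁸×3.63²)]^(1/4) = 108.11 K.
T₂ = [1361×0.56/(4×5.67×10⁻⁸×5.77²)]^(1/4) = 100.23 K.

ΔT ≈ 7.9 K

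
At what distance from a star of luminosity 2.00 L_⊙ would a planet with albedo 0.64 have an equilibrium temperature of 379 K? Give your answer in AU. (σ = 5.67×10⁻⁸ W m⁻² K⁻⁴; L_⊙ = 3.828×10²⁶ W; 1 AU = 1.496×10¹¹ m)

L = 2.00 × 3.828×10²⁶ = 7.66×10²⁶ W.
From T_eq⁴ = L(1−A)/(16πσd²): d = √[L(1−A)/(16πσT_eq⁴)].
d = √[7.66×10²⁶ × 0.36 / (16π × 5.67×10⁻⁸ × (379)⁴)] = 6.85×10¹⁰ m = 0.458 AU.

d ≈ 0.458 AU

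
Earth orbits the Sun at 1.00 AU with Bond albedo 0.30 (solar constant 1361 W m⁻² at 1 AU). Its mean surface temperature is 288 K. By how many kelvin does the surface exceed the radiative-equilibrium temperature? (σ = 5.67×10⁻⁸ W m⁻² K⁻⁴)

S = 1361/1.00² = 1361 W m⁻².
T_eq = [S(1−A)/(4σ)]^(1/4) = [1361×0.70/(4×5.67×10⁻⁸)]^(1/4) = 254.6 K.
ΔT = T_surf − T_eq = 288 − 254.6.

ΔT ≈ 33.4 K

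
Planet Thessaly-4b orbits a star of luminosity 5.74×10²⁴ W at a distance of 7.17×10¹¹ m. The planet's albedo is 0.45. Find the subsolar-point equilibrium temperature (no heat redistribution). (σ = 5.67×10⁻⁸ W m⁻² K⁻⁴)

T_ss ≈ 54.2 K

Flux: S = L/(4πd²) = 5.74×10²⁴/(4π×(7.17×10¹¹)²) = 0.889 W m⁻².
At the subsolar point the surface absorbs S(1−A) and emits σT⁴ per unit area — no factor of 4, since only the local patch is in balance.
T = [0.889 × 0.55 / 5.67×10⁻⁸]^(1/4) = (8.62×10⁶)^(1/4) = 54.2 K.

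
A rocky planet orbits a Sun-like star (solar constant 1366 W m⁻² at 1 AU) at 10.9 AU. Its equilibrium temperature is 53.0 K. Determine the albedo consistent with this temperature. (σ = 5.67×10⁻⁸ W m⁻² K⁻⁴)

Flux at 10.9 AU: S = 1366/10.9² = 11.5 W m⁻².
From T_eq⁴ = S(1−A)/(4σ): 1−A = 4σT_eq⁴/S.
1−A = 4 × 5.67×10⁻⁸ × (53.0)⁴ / 11.5 = 0.156.

A ≈ 0.84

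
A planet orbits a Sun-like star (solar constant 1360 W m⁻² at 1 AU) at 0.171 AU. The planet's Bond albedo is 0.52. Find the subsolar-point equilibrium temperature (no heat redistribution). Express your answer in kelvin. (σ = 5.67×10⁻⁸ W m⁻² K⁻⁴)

T_ss ≈ 792 K

Flux at 0.171 AU: S = 1360/0.171² = 4.65×10⁴ W m⁻².
At the subsolar point the surface absorbs S(1−A) and emits σT⁴ per unit area — no factor of 4, since only the local patch is in balance.
T = [4.65×10⁴ × 0.48 / 5.67×10⁻⁸]^(1/4) = (3.94×10¹¹)^(1/4) = 792 K.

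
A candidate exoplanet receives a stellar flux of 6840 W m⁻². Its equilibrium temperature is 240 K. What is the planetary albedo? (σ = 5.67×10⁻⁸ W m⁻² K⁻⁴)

From T_eq⁴ = S(1−A)/(4σ): 1−A = 4σT_eq⁴/S.
1−A = 4 × 5.67×10⁻⁸ × (240)⁴ / 6840 = 0.110.

A ≈ 0.89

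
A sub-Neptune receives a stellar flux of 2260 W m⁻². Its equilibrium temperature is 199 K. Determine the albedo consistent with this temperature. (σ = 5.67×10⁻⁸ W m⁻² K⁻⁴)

A ≈ 0.84

From T_eq⁴ = S(1−A)/(4σ): 1−A = 4σT_eq⁴/S.
1−A = 4 × 5.67×10⁻⁸ × (199)⁴ / 2260 = 0.157.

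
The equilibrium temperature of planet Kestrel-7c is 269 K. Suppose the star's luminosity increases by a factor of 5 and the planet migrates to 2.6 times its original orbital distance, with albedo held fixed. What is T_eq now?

T_eq ∝ L^(1/4) · d^(−1/2).
T′ = 269 × 5^(1/4) / 2.6^(1/2) = 249 K.

T_eq ≈ 249 K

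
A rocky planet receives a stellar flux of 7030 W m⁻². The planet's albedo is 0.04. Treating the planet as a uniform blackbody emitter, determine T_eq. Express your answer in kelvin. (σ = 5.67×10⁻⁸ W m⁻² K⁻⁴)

T_eq ≈ 415 K

Energy balance: absorbed = emitted ⇒ πR²·S(1−A) = 4πR²·σT_eq⁴, so T_eq⁴ = S(1−A)/(4σ).
T_eq = [7030 × 0.96 / (4 × 5.67×10⁻⁸)]^(1/4) = (2.98×10¹⁰)^(1/4) = 415 K.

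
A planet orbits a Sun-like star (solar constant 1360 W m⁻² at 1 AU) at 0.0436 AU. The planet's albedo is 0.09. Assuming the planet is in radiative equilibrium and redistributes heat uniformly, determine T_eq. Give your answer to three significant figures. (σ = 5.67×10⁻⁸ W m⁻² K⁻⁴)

Flux at 0.0436 AU: S = 1360/0.0436² = 7.15×10⁵ W m⁻².
Energy balance: absorbed = emitted ⇒ πR²·S(1−A) = 4πR²·σT_eq⁴, so T_eq⁴ = S(1−A)/(4σ).
T_eq = [7.15×10⁵ × 0.91 / (4 × 5.67×10⁻⁸)]^(1/4) = (2.87×10¹²)^(1/4) = 1300 K.

T_eq ≈ 1300 K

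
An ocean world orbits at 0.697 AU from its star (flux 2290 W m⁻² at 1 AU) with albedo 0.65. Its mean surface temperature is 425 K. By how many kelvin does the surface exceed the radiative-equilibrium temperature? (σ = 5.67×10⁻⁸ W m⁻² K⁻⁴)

S = 2290/0.697² = 4714 W m⁻².
T_eq = [S(1−A)/(4σ)]^(1/4) = [4714×0.35/(4×5.67×10⁻⁸)]^(1/4) = 292.0 K.
ΔT = T_surf − T_eq = 425 − 292.0.

ΔT ≈ 133.0 K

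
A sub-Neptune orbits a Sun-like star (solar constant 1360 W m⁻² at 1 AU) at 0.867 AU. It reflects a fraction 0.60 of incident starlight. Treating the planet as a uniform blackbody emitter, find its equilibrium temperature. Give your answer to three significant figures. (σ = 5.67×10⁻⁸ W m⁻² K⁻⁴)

Flux at 0.867 AU: S = 1360/0.867² = 1810 W m⁻².
Energy balance: absorbed = emitted ⇒ πR²·S(1−A) = 4πR²·σT_eq⁴, so T_eq⁴ = S(1−A)/(4σ).
T_eq = [1810 × 0.40 / (4 × 5.67×10⁻⁸)]^(1/4) = (3.19×10⁹)^(1/4) = 238 K.

T_eq ≈ 238 K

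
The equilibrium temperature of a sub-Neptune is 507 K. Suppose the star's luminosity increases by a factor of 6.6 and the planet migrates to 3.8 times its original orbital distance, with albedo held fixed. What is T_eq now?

T_eq ≈ 417 K

T_eq ∝ L^(1/4) · d^(−1/2).
T′ = 507 × 6.6^(1/4) / 3.8^(1/2) = 417 K.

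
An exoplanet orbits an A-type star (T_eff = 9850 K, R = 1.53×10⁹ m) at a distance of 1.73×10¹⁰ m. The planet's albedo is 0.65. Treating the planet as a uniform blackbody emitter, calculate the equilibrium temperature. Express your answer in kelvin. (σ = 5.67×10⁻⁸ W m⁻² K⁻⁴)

L = 4πR_⋆²σT_⋆⁴ = 4π(1.53×10⁹)² × 5.67×10⁻⁸ × (9850)⁴ = 1.57×10²⁸ W.
S = L/(4πd²) = 4.17×10⁶ W m⁻².
Energy balance: absorbed = emitted ⇒ πR²·S(1−A) = 4πR²·σT_eq⁴, so T_eq⁴ = S(1−A)/(4σ).
T_eq = [4.17×10⁶ × 0.35 / (4 × 5.67×10⁻⁸)]^(1/4) = (6.44×10¹²)^(1/4) = 1590 K.

T_eq ≈ 1590 K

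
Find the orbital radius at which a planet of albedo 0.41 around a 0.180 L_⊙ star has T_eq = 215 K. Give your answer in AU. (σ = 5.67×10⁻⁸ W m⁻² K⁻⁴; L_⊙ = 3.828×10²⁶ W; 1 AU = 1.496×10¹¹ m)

L = 0.180 × 3.828×10²⁶ = 6.89×10²⁵ W.
From T_eq⁴ = L(1−A)/(16πσd²): d = √[L(1−A)/(16πσT_eq⁴)].
d = √[6.89×10²⁵ × 0.59 / (16π × 5.67×10⁻⁸ × (215)⁴)] = 8.17×10¹⁰ m = 0.546 AU.

d ≈ 0.546 AU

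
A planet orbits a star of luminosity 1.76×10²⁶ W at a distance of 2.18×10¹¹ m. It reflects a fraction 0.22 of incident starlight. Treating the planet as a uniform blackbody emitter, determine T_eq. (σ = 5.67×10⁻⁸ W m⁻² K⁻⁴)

Flux: S = L/(4πd²) = 1.76×10²⁶/(4π×(2.18×10¹¹)²) = 295 W m⁻².
Energy balance: absorbed = emitted ⇒ πR²·S(1−A) = 4πR²·σT_eq⁴, so T_eq⁴ = S(1−A)/(4σ).
T_eq = [295 × 0.78 / (4 × 5.67×10⁻⁸)]^(1/4) = (1.01×10⁹)^(1/4) = 178 K.

T_eq ≈ 178 K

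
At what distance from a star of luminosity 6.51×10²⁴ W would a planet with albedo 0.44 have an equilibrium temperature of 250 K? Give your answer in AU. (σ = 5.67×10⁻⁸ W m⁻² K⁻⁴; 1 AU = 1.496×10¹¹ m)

From T_eq⁴ = L(1−A)/(16πσd²): d = √[L(1−A)/(16πσT_eq⁴)].
d = √[6.51×10²⁴ × 0.56 / (16π × 5.67×10⁻⁸ × (250)⁴)] = 1.81×10¹⁰ m = 0.121 AU.

d ≈ 0.121 AU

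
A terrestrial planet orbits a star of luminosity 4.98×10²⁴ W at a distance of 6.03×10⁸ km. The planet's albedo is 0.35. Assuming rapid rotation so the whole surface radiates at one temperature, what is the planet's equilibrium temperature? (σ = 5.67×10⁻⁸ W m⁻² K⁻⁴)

T_eq ≈ 42.0 K

d = 6.03×10⁸ km = 6.03×10¹¹ m.
Flux: S = L/(4πd²) = 4.98×10²⁴/(4π×(6.03×10¹¹)²) = 1.09 W m⁻².
Energy balance: absorbed = emitted ⇒ πR²·S(1−A) = 4πR²·σT_eq⁴, so T_eq⁴ = S(1−A)/(4σ).
T_eq = [1.09 × 0.65 / (4 × 5.67×10⁻⁸)]^(1/4) = (3.12×10⁶)^(1/4) = 42.0 K.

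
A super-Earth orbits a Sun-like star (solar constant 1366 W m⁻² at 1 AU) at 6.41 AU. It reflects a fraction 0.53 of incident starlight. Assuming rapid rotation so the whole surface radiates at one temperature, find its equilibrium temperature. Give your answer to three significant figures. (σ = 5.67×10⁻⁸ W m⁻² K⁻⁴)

Flux at 6.41 AU: S = 1366/6.41² = 33.2 W m⁻².
Energy balance: absorbed = emitted ⇒ πR²·S(1−A) = 4πR²·σT_eq⁴, so T_eq⁴ = S(1−A)/(4σ).
T_eq = [33.2 × 0.47 / (4 × 5.67×10⁻⁸)]^(1/4) = (6.89×10⁷)^(1/4) = 91.1 K.

T_eq ≈ 91.1 K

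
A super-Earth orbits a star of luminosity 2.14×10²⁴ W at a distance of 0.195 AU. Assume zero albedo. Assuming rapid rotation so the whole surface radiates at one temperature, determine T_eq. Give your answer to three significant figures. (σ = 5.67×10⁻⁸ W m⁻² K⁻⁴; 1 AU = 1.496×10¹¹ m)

d = 0.195 AU = 2.92×10¹⁰ m.
Flux: S = L/(4πd²) = 2.14×10²⁴/(4π×(2.92×10¹⁰)²) = 200 W m⁻².
Energy balance: absorbed = emitted ⇒ πR²·S(1−A) = 4πR²·σT_eq⁴, so T_eq⁴ = S(1−A)/(4σ).
T_eq = [200 × 1.00 / (4 × 5.67×10⁻⁸)]^(1/4) = (8.82×10⁸)^(1/4) = 172 K.

T_eq ≈ 172 K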